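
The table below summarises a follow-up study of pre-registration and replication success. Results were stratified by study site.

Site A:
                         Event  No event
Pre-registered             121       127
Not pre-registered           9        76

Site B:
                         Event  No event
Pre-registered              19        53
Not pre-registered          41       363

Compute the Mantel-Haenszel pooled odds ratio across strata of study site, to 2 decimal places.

5.26

OR_MH = Σ(aᵢdᵢ/nᵢ) / Σ(bᵢcᵢ/nᵢ), where nᵢ is the stratum total.
Stratum 1 (Site A): n = 333; a·d/n = 121·76/333 = 27.6156; b·c/n = 127·9/333 = 3.4324
Stratum 2 (Site B): n = 476; a·d/n = 19·363/476 = 14.4895; b·c/n = 53·41/476 = 4.5651
OR_MH = (27.6156 + 14.4895) / (3.4324 + 4.5651) = 42.1051 / 7.9976 = 5.26475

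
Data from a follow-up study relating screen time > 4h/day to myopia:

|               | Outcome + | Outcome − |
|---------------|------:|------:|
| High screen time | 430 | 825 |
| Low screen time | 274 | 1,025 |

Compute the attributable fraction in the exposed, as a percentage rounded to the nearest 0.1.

Cells: a = 430, b = 825, c = 274, d = 1025.
Risk in exposed = 430/1255 = 0.34263; risk in unexposed = 274/1299 = 0.21093.
RR = 0.34263/0.21093 = 1.62436
AR% = (RR − 1)/RR × 100 = (1.62436 − 1)/1.62436 × 100 = 38.4374%

38.4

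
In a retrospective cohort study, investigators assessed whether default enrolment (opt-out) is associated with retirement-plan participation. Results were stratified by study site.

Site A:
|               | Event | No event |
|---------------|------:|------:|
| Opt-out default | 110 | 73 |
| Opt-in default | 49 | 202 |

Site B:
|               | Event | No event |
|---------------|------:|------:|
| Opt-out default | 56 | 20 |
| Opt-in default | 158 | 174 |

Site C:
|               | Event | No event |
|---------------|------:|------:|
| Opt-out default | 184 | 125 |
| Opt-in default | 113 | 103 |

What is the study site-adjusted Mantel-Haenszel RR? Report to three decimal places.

RR_MH = Σ(aᵢ·n₀ᵢ/nᵢ) / Σ(cᵢ·n₁ᵢ/nᵢ), with n₁ᵢ = aᵢ+bᵢ (exposed), n₀ᵢ = cᵢ+dᵢ (unexposed), nᵢ = n₁ᵢ+n₀ᵢ.
Stratum 1 (Site A): n₁ = 183, n₀ = 251, n = 434; a·n₀/n = 110·251/434 = 63.6175; c·n₁/n = 49·183/434 = 20.6613
Stratum 2 (Site B): n₁ = 76, n₀ = 332, n = 408; a·n₀/n = 56·332/408 = 45.5686; c·n₁/n = 158·76/408 = 29.4314
Stratum 3 (Site C): n₁ = 309, n₀ = 216, n = 525; a·n₀/n = 184·216/525 = 75.7029; c·n₁/n = 113·309/525 = 66.5086
RR_MH = (63.6175 + 45.5686 + 75.7029) / (20.6613 + 29.4314 + 66.5086) = 184.8890 / 116.6012 = 1.58565

1.586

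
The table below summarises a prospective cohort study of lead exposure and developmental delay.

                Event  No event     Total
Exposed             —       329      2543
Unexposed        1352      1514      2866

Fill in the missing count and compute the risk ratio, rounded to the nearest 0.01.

The missing cell is in the exposed row: 2543 − 329 = 2214.
So a = 2214, b = 329, c = 1352, d = 1514.
RR = [a/(a+b)] / [c/(c+d)] = (2214/2543) / (1352/2866) = 0.87063/0.47174 = 1.84557

1.85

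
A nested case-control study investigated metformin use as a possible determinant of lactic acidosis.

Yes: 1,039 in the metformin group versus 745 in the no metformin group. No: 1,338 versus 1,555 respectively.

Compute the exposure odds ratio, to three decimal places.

1.621

From the description: a = 1039, b = 1338, c = 745, d = 1555.
OR = (a·d)/(b·c) = (1039 × 1555) / (1338 × 745) = 1615645 / 996810 = 1.62082
The odds of lactic acidosis are about 1.62 times as high in the metformin group.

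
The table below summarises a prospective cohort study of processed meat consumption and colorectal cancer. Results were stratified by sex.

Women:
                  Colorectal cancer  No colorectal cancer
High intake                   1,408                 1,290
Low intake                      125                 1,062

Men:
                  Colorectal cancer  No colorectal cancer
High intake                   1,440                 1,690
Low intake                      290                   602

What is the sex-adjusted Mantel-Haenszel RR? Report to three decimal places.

2.399

RR_MH = Σ(aᵢ·n₀ᵢ/nᵢ) / Σ(cᵢ·n₁ᵢ/nᵢ), with n₁ᵢ = aᵢ+bᵢ (exposed), n₀ᵢ = cᵢ+dᵢ (unexposed), nᵢ = n₁ᵢ+n₀ᵢ.
Stratum 1 (Women): n₁ = 2698, n₀ = 1187, n = 3885; a·n₀/n = 1408·1187/3885 = 430.1920; c·n₁/n = 125·2698/3885 = 86.8082
Stratum 2 (Men): n₁ = 3130, n₀ = 892, n = 4022; a·n₀/n = 1440·892/4022 = 319.3635; c·n₁/n = 290·3130/4022 = 225.6837
RR_MH = (430.1920 + 319.3635) / (86.8082 + 225.6837) = 749.5555 / 312.4920 = 2.39864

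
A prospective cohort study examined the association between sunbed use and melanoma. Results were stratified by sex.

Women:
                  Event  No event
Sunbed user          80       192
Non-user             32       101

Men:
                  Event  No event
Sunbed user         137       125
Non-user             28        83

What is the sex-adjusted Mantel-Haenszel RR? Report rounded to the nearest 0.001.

RR_MH = Σ(aᵢ·n₀ᵢ/nᵢ) / Σ(cᵢ·n₁ᵢ/nᵢ), with n₁ᵢ = aᵢ+bᵢ (exposed), n₀ᵢ = cᵢ+dᵢ (unexposed), nᵢ = n₁ᵢ+n₀ᵢ.
Stratum 1 (Women): n₁ = 272, n₀ = 133, n = 405; a·n₀/n = 80·133/405 = 26.2716; c·n₁/n = 32·272/405 = 21.4914
Stratum 2 (Men): n₁ = 262, n₀ = 111, n = 373; a·n₀/n = 137·111/373 = 40.7694; c·n₁/n = 28·262/373 = 19.6676
RR_MH = (26.2716 + 40.7694) / (21.4914 + 19.6676) = 67.0410 / 41.1589 = 1.62883

1.629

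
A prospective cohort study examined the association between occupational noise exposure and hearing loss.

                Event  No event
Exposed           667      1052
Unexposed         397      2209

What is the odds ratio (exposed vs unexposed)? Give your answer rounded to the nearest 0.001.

Cells: a = 667, b = 1052, c = 397, d = 2209.
OR = (a·d)/(b·c) = (667 × 2209) / (1052 × 397) = 1473403 / 417644 = 3.52789
The odds of hearing loss are about 3.53 times as high in the exposed group.

3.528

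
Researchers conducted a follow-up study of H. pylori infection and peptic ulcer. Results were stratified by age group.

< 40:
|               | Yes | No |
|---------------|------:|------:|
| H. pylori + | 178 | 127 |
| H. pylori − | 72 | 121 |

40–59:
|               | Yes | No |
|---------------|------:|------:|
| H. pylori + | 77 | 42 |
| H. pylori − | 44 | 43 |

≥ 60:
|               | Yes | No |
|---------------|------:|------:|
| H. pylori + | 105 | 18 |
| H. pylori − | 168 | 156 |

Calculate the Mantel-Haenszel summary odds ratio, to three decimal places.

2.814

OR_MH = Σ(aᵢdᵢ/nᵢ) / Σ(bᵢcᵢ/nᵢ), where nᵢ is the stratum total.
Stratum 1 (< 40): n = 498; a·d/n = 178·121/498 = 43.2490; b·c/n = 127·72/498 = 18.3614
Stratum 2 (40–59): n = 206; a·d/n = 77·43/206 = 16.0728; b·c/n = 42·44/206 = 8.9709
Stratum 3 (≥ 60): n = 447; a·d/n = 105·156/447 = 36.6443; b·c/n = 18·168/447 = 6.7651
OR_MH = (43.2490 + 16.0728 + 36.6443) / (18.3614 + 8.9709 + 6.7651) = 95.9661 / 34.0974 = 2.81447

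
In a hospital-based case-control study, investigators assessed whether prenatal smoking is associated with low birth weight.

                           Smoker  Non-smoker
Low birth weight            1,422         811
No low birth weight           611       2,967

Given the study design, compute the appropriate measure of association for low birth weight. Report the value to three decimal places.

Reading the table with exposure as columns: a = 1422 (Smoker, case), b = 611 (Smoker, non-case), c = 811 (Non-smoker, case), d = 2967.
This is a hospital-based case-control study: participants were sampled on outcome status, so risks in the source population cannot be estimated directly — relative risk is not valid here. The odds ratio is the appropriate measure.
OR = (a·d)/(b·c) = (1422 × 2967) / (611 × 811) = 4219074 / 495521 = 8.51442

8.514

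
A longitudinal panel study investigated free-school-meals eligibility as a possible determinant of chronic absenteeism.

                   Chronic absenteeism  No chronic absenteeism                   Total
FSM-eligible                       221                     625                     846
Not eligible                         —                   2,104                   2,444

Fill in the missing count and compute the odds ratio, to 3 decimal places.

The missing cell is in the unexposed row: 2444 − 2104 = 340.
So a = 221, b = 625, c = 340, d = 2104.
OR = (a·d)/(b·c) = (221 × 2104) / (625 × 340) = 464984 / 212500 = 2.18816

2.188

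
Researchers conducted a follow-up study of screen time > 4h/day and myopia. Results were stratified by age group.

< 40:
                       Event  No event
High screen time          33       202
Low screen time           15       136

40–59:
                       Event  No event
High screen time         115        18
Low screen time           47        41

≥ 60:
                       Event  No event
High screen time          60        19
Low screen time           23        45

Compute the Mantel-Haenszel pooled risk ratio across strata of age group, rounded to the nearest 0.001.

RR_MH = Σ(aᵢ·n₀ᵢ/nᵢ) / Σ(cᵢ·n₁ᵢ/nᵢ), with n₁ᵢ = aᵢ+bᵢ (exposed), n₀ᵢ = cᵢ+dᵢ (unexposed), nᵢ = n₁ᵢ+n₀ᵢ.
Stratum 1 (< 40): n₁ = 235, n₀ = 151, n = 386; a·n₀/n = 33·151/386 = 12.9093; c·n₁/n = 15·235/386 = 9.1321
Stratum 2 (40–59): n₁ = 133, n₀ = 88, n = 221; a·n₀/n = 115·88/221 = 45.7919; c·n₁/n = 47·133/221 = 28.2851
Stratum 3 (≥ 60): n₁ = 79, n₀ = 68, n = 147; a·n₀/n = 60·68/147 = 27.7551; c·n₁/n = 23·79/147 = 12.3605
RR_MH = (12.9093 + 45.7919 + 27.7551) / (9.1321 + 28.2851 + 12.3605) = 86.4563 / 49.7777 = 1.73685

1.737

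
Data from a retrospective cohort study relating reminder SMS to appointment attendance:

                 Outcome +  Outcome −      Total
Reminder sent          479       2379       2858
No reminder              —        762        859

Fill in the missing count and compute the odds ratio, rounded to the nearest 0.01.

1.58

The missing cell is in the unexposed row: 859 − 762 = 97.
So a = 479, b = 2379, c = 97, d = 762.
OR = (a·d)/(b·c) = (479 × 762) / (2379 × 97) = 364998 / 230763 = 1.58170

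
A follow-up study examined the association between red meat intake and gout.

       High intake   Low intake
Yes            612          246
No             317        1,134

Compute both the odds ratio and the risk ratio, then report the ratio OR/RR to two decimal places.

Reading the table with exposure as columns: a = 612 (High intake, case), b = 317 (High intake, non-case), c = 246 (Low intake, case), d = 1134.
OR = (612·1134)/(317·246) = 694008/77982 = 8.89959
Risk in exposed = 612/929 = 0.65877; risk in unexposed = 246/1380 = 0.17826; RR = 3.69556
OR/RR = 8.89959 / 3.69556 = 2.40819
The outcome is not rare, so the OR lies further from 1 than the RR.

2.41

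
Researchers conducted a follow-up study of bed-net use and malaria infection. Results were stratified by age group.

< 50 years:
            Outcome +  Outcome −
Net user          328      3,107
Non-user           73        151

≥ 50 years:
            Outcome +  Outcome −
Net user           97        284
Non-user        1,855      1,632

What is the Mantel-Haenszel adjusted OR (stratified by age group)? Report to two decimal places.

OR_MH = Σ(aᵢdᵢ/nᵢ) / Σ(bᵢcᵢ/nᵢ), where nᵢ is the stratum total.
Stratum 1 (< 50 years): n = 3659; a·d/n = 328·151/3659 = 13.5359; b·c/n = 3107·73/3659 = 61.9872
Stratum 2 (≥ 50 years): n = 3868; a·d/n = 97·1632/3868 = 40.9266; b·c/n = 284·1855/3868 = 136.1996
OR_MH = (13.5359 + 40.9266) / (61.9872 + 136.1996) = 54.4625 / 198.1867 = 0.27480

0.27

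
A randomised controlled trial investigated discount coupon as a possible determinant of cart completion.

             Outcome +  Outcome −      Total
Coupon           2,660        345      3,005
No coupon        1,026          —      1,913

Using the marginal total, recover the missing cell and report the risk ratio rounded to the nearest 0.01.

The missing cell is in the unexposed row: 1913 − 1026 = 887.
So a = 2660, b = 345, c = 1026, d = 887.
RR = [a/(a+b)] / [c/(c+d)] = (2660/3005) / (1026/1913) = 0.88519/0.53633 = 1.65046

1.65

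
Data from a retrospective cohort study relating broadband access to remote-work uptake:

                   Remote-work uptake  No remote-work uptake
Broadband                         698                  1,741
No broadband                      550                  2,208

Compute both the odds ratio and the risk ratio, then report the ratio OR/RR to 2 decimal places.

1.12

Cells: a = 698, b = 1741, c = 550, d = 2208.
OR = (698·2208)/(1741·550) = 1541184/957550 = 1.60951
Risk in exposed = 698/2439 = 0.28618; risk in unexposed = 550/2758 = 0.19942; RR = 1.43508
OR/RR = 1.60951 / 1.43508 = 1.12155
The outcome is not rare, so the OR lies further from 1 than the RR.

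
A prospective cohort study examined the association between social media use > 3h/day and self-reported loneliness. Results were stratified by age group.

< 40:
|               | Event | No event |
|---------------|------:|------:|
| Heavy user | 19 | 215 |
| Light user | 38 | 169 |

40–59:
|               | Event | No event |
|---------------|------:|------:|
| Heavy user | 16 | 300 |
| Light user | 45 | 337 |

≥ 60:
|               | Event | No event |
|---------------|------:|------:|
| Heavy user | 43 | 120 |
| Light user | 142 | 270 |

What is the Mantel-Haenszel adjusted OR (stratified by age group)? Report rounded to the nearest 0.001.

OR_MH = Σ(aᵢdᵢ/nᵢ) / Σ(bᵢcᵢ/nᵢ), where nᵢ is the stratum total.
Stratum 1 (< 40): n = 441; a·d/n = 19·169/441 = 7.2812; b·c/n = 215·38/441 = 18.5261
Stratum 2 (40–59): n = 698; a·d/n = 16·337/698 = 7.7249; b·c/n = 300·45/698 = 19.3410
Stratum 3 (≥ 60): n = 575; a·d/n = 43·270/575 = 20.1913; b·c/n = 120·142/575 = 29.6348
OR_MH = (7.2812 + 7.7249 + 20.1913) / (18.5261 + 19.3410 + 29.6348) = 35.1974 / 67.5018 = 0.52143

0.521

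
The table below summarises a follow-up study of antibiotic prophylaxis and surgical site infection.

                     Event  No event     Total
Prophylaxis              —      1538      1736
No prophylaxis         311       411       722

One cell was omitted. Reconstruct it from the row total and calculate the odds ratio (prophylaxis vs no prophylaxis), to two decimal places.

The missing cell is in the exposed row: 1736 − 1538 = 198.
So a = 198, b = 1538, c = 311, d = 411.
OR = (a·d)/(b·c) = (198 × 411) / (1538 × 311) = 81378 / 478318 = 0.17013

0.17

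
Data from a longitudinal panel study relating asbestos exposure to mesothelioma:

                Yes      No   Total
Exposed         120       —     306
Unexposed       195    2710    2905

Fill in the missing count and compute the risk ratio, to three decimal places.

5.842

The missing cell is in the exposed row: 306 − 120 = 186.
So a = 120, b = 186, c = 195, d = 2710.
RR = [a/(a+b)] / [c/(c+d)] = (120/306) / (195/2905) = 0.39216/0.06713 = 5.84213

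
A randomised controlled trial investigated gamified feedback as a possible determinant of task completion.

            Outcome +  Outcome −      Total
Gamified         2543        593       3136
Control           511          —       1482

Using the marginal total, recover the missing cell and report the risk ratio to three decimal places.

The missing cell is in the unexposed row: 1482 − 511 = 971.
So a = 2543, b = 593, c = 511, d = 971.
RR = [a/(a+b)] / [c/(c+d)] = (2543/3136) / (511/1482) = 0.81091/0.34480 = 2.35178

2.352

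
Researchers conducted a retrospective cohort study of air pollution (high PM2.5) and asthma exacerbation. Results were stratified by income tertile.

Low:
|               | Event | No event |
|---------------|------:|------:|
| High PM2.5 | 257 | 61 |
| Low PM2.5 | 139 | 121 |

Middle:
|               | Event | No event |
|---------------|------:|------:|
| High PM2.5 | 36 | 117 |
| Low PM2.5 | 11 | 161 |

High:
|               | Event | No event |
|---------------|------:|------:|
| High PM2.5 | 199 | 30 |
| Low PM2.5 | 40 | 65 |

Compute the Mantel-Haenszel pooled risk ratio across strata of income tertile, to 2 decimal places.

1.81

RR_MH = Σ(aᵢ·n₀ᵢ/nᵢ) / Σ(cᵢ·n₁ᵢ/nᵢ), with n₁ᵢ = aᵢ+bᵢ (exposed), n₀ᵢ = cᵢ+dᵢ (unexposed), nᵢ = n₁ᵢ+n₀ᵢ.
Stratum 1 (Low): n₁ = 318, n₀ = 260, n = 578; a·n₀/n = 257·260/578 = 115.6055; c·n₁/n = 139·318/578 = 76.4740
Stratum 2 (Middle): n₁ = 153, n₀ = 172, n = 325; a·n₀/n = 36·172/325 = 19.0523; c·n₁/n = 11·153/325 = 5.1785
Stratum 3 (High): n₁ = 229, n₀ = 105, n = 334; a·n₀/n = 199·105/334 = 62.5599; c·n₁/n = 40·229/334 = 27.4251
RR_MH = (115.6055 + 19.0523 + 62.5599) / (76.4740 + 5.1785 + 27.4251) = 197.2177 / 109.0777 = 1.80805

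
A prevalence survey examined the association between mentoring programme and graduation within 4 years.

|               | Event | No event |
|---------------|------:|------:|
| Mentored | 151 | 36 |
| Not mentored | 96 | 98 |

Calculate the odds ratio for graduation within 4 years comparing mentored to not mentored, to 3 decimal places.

4.282

Cells: a = 151, b = 36, c = 96, d = 98.
OR = (a·d)/(b·c) = (151 × 98) / (36 × 96) = 14798 / 3456 = 4.28183
The odds of graduation within 4 years are about 4.28 times as high in the mentored group.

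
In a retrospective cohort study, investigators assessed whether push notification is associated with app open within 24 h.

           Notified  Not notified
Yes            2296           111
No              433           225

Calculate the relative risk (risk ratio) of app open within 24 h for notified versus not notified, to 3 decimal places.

Reading the table with exposure as columns: a = 2296 (Notified, case), b = 433 (Notified, non-case), c = 111 (Not notified, case), d = 225.
Risk in exposed = 2296/2729 = 0.84133; risk in unexposed = 111/336 = 0.33036.
RR = 0.84133 / 0.33036 = 2.54674
The risk among the exposed is 2.55 times that among the unexposed.

2.547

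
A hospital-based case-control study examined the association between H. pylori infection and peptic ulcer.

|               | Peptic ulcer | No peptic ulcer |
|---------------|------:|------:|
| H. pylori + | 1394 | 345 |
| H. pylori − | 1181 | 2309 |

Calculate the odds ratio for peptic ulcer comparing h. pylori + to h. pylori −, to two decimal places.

7.90

Cells: a = 1394, b = 345, c = 1181, d = 2309.
OR = (a·d)/(b·c) = (1394 × 2309) / (345 × 1181) = 3218746 / 407445 = 7.89983
The odds of peptic ulcer are about 7.90 times as high in the h. pylori + group.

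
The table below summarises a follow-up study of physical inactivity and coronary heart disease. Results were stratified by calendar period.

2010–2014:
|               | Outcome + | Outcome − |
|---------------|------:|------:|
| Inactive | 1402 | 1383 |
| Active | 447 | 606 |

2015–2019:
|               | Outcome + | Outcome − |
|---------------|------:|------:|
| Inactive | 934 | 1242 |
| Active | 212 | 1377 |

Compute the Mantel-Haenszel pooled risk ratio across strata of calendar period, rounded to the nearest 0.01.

RR_MH = Σ(aᵢ·n₀ᵢ/nᵢ) / Σ(cᵢ·n₁ᵢ/nᵢ), with n₁ᵢ = aᵢ+bᵢ (exposed), n₀ᵢ = cᵢ+dᵢ (unexposed), nᵢ = n₁ᵢ+n₀ᵢ.
Stratum 1 (2010–2014): n₁ = 2785, n₀ = 1053, n = 3838; a·n₀/n = 1402·1053/3838 = 384.6550; c·n₁/n = 447·2785/3838 = 324.3603
Stratum 2 (2015–2019): n₁ = 2176, n₀ = 1589, n = 3765; a·n₀/n = 934·1589/3765 = 394.1902; c·n₁/n = 212·2176/3765 = 122.5264
RR_MH = (384.6550 + 394.1902) / (324.3603 + 122.5264) = 778.8452 / 446.8868 = 1.74282

1.74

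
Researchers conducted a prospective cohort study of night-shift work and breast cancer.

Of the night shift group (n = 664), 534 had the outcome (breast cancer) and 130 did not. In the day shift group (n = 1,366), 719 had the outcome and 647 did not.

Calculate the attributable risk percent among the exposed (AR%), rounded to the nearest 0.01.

From the description: a = 534, b = 130, c = 719, d = 647.
Risk in exposed = 534/664 = 0.80422; risk in unexposed = 719/1366 = 0.52635.
RR = 0.80422/0.52635 = 1.52790
AR% = (RR − 1)/RR × 100 = (1.52790 − 1)/1.52790 × 100 = 34.5507%

34.55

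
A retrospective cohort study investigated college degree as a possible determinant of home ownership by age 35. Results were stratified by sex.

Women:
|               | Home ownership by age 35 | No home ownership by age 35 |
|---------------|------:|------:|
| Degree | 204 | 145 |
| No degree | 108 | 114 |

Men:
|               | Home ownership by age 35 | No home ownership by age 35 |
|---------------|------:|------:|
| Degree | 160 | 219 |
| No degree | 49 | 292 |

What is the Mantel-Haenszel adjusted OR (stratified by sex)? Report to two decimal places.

2.50

OR_MH = Σ(aᵢdᵢ/nᵢ) / Σ(bᵢcᵢ/nᵢ), where nᵢ is the stratum total.
Stratum 1 (Women): n = 571; a·d/n = 204·114/571 = 40.7285; b·c/n = 145·108/571 = 27.4256
Stratum 2 (Men): n = 720; a·d/n = 160·292/720 = 64.8889; b·c/n = 219·49/720 = 14.9042
OR_MH = (40.7285 + 64.8889) / (27.4256 + 14.9042) = 105.6174 / 42.3297 = 2.49511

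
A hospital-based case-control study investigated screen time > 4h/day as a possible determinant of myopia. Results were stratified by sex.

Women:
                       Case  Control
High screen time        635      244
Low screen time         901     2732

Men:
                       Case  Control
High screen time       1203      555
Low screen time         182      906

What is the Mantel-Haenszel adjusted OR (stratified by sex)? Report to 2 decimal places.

9.11

OR_MH = Σ(aᵢdᵢ/nᵢ) / Σ(bᵢcᵢ/nᵢ), where nᵢ is the stratum total.
Stratum 1 (Women): n = 4512; a·d/n = 635·2732/4512 = 384.4902; b·c/n = 244·901/4512 = 48.7243
Stratum 2 (Men): n = 2846; a·d/n = 1203·906/2846 = 382.9649; b·c/n = 555·182/2846 = 35.4919
OR_MH = (384.4902 + 382.9649) / (48.7243 + 35.4919) = 767.4551 / 84.2162 = 9.11291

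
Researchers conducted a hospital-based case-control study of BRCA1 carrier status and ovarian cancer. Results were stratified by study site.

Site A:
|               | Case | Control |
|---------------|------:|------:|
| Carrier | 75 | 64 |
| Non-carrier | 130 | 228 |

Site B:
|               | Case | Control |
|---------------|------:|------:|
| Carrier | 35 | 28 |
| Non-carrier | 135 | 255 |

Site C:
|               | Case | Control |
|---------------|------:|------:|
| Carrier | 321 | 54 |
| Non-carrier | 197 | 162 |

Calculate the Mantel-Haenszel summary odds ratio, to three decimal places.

OR_MH = Σ(aᵢdᵢ/nᵢ) / Σ(bᵢcᵢ/nᵢ), where nᵢ is the stratum total.
Stratum 1 (Site A): n = 497; a·d/n = 75·228/497 = 34.4064; b·c/n = 64·130/497 = 16.7404
Stratum 2 (Site B): n = 453; a·d/n = 35·255/453 = 19.7020; b·c/n = 28·135/453 = 8.3444
Stratum 3 (Site C): n = 734; a·d/n = 321·162/734 = 70.8474; b·c/n = 54·197/734 = 14.4932
OR_MH = (34.4064 + 19.7020 + 70.8474) / (16.7404 + 8.3444 + 14.4932) = 124.9558 / 39.5780 = 3.15720

3.157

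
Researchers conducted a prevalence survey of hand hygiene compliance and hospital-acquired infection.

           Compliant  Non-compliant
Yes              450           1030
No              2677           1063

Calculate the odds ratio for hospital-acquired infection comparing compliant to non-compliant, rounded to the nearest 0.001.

Reading the table with exposure as columns: a = 450 (Compliant, case), b = 2677 (Compliant, non-case), c = 1030 (Non-compliant, case), d = 1063.
OR = (a·d)/(b·c) = (450 × 1063) / (2677 × 1030) = 478350 / 2757310 = 0.17348
Exposure is associated with lower odds of hospital-acquired infection (OR = 0.17 < 1).

0.173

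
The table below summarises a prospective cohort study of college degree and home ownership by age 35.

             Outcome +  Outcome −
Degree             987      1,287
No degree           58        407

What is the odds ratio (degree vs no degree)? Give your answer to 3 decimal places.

Cells: a = 987, b = 1287, c = 58, d = 407.
OR = (a·d)/(b·c) = (987 × 407) / (1287 × 58) = 401709 / 74646 = 5.38152
The odds of home ownership by age 35 are about 5.38 times as high in the degree group.

5.382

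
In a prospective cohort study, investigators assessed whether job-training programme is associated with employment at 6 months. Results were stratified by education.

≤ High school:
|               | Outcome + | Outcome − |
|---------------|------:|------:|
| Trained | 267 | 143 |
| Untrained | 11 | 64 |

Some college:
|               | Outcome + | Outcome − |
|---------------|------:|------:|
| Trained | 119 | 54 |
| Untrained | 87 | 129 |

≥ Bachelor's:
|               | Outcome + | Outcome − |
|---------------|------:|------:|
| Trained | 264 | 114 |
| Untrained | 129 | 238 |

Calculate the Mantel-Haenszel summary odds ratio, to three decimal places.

OR_MH = Σ(aᵢdᵢ/nᵢ) / Σ(bᵢcᵢ/nᵢ), where nᵢ is the stratum total.
Stratum 1 (≤ High school): n = 485; a·d/n = 267·64/485 = 35.2330; b·c/n = 143·11/485 = 3.2433
Stratum 2 (Some college): n = 389; a·d/n = 119·129/389 = 39.4627; b·c/n = 54·87/389 = 12.0771
Stratum 3 (≥ Bachelor's): n = 745; a·d/n = 264·238/745 = 84.3383; b·c/n = 114·129/745 = 19.7396
OR_MH = (35.2330 + 39.4627 + 84.3383) / (3.2433 + 12.0771 + 19.7396) = 159.0340 / 35.0600 = 4.53605

4.536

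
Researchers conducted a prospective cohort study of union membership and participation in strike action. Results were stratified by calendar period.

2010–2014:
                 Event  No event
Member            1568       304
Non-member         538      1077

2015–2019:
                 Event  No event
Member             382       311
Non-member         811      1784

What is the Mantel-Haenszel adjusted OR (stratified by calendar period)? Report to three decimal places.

5.595

OR_MH = Σ(aᵢdᵢ/nᵢ) / Σ(bᵢcᵢ/nᵢ), where nᵢ is the stratum total.
Stratum 1 (2010–2014): n = 3487; a·d/n = 1568·1077/3487 = 484.2948; b·c/n = 304·538/3487 = 46.9034
Stratum 2 (2015–2019): n = 3288; a·d/n = 382·1784/3288 = 207.2652; b·c/n = 311·811/3288 = 76.7095
OR_MH = (484.2948 + 207.2652) / (46.9034 + 76.7095) = 691.5600 / 123.6129 = 5.59456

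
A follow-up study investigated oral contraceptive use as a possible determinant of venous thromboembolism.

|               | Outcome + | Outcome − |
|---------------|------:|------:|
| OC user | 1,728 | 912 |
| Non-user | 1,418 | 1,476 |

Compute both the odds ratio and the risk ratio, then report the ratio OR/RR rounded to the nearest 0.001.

Cells: a = 1728, b = 912, c = 1418, d = 1476.
OR = (1728·1476)/(912·1418) = 2550528/1293216 = 1.97224
Risk in exposed = 1728/2640 = 0.65455; risk in unexposed = 1418/2894 = 0.48998; RR = 1.33586
OR/RR = 1.97224 / 1.33586 = 1.47638
The outcome is not rare, so the OR lies further from 1 than the RR.

1.476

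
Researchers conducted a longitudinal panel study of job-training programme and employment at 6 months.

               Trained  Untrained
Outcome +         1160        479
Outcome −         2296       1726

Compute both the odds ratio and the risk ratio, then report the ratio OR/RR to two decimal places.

Reading the table with exposure as columns: a = 1160 (Trained, case), b = 2296 (Trained, non-case), c = 479 (Untrained, case), d = 1726.
OR = (1160·1726)/(2296·479) = 2002160/1099784 = 1.82050
Risk in exposed = 1160/3456 = 0.33565; risk in unexposed = 479/2205 = 0.21723; RR = 1.54510
OR/RR = 1.82050 / 1.54510 = 1.17824
The outcome is not rare, so the OR lies further from 1 than the RR.

1.18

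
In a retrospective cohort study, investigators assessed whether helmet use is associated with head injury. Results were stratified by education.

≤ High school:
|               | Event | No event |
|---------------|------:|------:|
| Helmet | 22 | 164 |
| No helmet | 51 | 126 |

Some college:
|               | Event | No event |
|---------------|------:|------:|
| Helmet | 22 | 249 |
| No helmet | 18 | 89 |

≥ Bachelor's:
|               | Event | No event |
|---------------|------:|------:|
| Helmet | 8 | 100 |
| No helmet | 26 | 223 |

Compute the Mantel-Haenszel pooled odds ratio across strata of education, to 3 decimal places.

OR_MH = Σ(aᵢdᵢ/nᵢ) / Σ(bᵢcᵢ/nᵢ), where nᵢ is the stratum total.
Stratum 1 (≤ High school): n = 363; a·d/n = 22·126/363 = 7.6364; b·c/n = 164·51/363 = 23.0413
Stratum 2 (Some college): n = 378; a·d/n = 22·89/378 = 5.1799; b·c/n = 249·18/378 = 11.8571
Stratum 3 (≥ Bachelor's): n = 357; a·d/n = 8·223/357 = 4.9972; b·c/n = 100·26/357 = 7.2829
OR_MH = (7.6364 + 5.1799 + 4.9972) / (23.0413 + 11.8571 + 7.2829) = 17.8135 / 42.1814 = 0.42231

0.422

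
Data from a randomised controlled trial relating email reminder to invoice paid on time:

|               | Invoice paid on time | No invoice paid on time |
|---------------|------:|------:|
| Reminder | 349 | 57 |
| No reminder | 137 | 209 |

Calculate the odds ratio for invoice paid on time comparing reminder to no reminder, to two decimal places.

9.34

Cells: a = 349, b = 57, c = 137, d = 209.
OR = (a·d)/(b·c) = (349 × 209) / (57 × 137) = 72941 / 7809 = 9.34063
The odds of invoice paid on time are about 9.34 times as high in the reminder group.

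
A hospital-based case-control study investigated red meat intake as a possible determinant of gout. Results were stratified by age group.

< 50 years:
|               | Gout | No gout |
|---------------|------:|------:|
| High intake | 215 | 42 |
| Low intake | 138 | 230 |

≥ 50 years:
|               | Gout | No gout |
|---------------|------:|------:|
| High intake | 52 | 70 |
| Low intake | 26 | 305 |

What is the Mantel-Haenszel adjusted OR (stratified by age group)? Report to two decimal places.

8.59

OR_MH = Σ(aᵢdᵢ/nᵢ) / Σ(bᵢcᵢ/nᵢ), where nᵢ is the stratum total.
Stratum 1 (< 50 years): n = 625; a·d/n = 215·230/625 = 79.1200; b·c/n = 42·138/625 = 9.2736
Stratum 2 (≥ 50 years): n = 453; a·d/n = 52·305/453 = 35.0110; b·c/n = 70·26/453 = 4.0177
OR_MH = (79.1200 + 35.0110) / (9.2736 + 4.0177) = 114.1310 / 13.2913 = 8.58692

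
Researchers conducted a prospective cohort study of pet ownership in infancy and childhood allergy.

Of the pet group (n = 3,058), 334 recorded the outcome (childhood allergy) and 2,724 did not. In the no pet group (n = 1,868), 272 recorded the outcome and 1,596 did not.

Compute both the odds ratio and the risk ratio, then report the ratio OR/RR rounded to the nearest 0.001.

From the description: a = 334, b = 2724, c = 272, d = 1596.
OR = (334·1596)/(2724·272) = 533064/740928 = 0.71945
Risk in exposed = 334/3058 = 0.10922; risk in unexposed = 272/1868 = 0.14561; RR = 0.75010
OR/RR = 0.71945 / 0.75010 = 0.95915
The outcome is not rare, so the OR lies further from 1 than the RR.

0.959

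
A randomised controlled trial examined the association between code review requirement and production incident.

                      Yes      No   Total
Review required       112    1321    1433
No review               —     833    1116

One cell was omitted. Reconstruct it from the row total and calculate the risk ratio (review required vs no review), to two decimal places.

The missing cell is in the unexposed row: 1116 − 833 = 283.
So a = 112, b = 1321, c = 283, d = 833.
RR = [a/(a+b)] / [c/(c+d)] = (112/1433) / (283/1116) = 0.07816/0.25358 = 0.30821

0.31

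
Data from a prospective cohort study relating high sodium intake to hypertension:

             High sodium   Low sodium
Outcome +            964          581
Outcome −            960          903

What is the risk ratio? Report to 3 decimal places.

1.280

Reading the table with exposure as columns: a = 964 (High sodium, case), b = 960 (High sodium, non-case), c = 581 (Low sodium, case), d = 903.
Risk in exposed = 964/1924 = 0.50104; risk in unexposed = 581/1484 = 0.39151.
RR = 0.50104 / 0.39151 = 1.27976
The risk among the exposed is 1.28 times that among the unexposed.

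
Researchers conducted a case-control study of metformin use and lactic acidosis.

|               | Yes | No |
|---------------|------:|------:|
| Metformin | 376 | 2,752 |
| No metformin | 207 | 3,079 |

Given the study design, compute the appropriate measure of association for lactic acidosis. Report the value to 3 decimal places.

Cells: a = 376, b = 2752, c = 207, d = 3079.
This is a case-control study: participants were sampled on outcome status, so risks in the source population cannot be estimated directly — relative risk is not valid here. The odds ratio is the appropriate measure.
OR = (a·d)/(b·c) = (376 × 3079) / (2752 × 207) = 1157704 / 569664 = 2.03226

2.032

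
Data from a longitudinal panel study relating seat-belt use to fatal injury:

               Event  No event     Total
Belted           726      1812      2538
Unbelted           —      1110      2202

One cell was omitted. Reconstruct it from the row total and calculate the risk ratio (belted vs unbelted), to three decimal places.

The missing cell is in the unexposed row: 2202 − 1110 = 1092.
So a = 726, b = 1812, c = 1092, d = 1110.
RR = [a/(a+b)] / [c/(c+d)] = (726/2538) / (1092/2202) = 0.28605/0.49591 = 0.57682

0.577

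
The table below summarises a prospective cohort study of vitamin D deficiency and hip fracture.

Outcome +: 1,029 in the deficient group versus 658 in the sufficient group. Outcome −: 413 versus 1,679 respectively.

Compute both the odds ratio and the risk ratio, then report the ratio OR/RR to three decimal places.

2.508

From the description: a = 1029, b = 413, c = 658, d = 1679.
OR = (1029·1679)/(413·658) = 1727691/271754 = 6.35755
Risk in exposed = 1029/1442 = 0.71359; risk in unexposed = 658/2337 = 0.28156; RR = 2.53445
OR/RR = 6.35755 / 2.53445 = 2.50846
The outcome is not rare, so the OR lies further from 1 than the RR.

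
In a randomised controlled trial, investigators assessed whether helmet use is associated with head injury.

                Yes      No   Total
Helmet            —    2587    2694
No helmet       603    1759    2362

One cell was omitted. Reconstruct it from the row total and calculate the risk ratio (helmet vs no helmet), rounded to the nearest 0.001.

The missing cell is in the exposed row: 2694 − 2587 = 107.
So a = 107, b = 2587, c = 603, d = 1759.
RR = [a/(a+b)] / [c/(c+d)] = (107/2694) / (603/2362) = 0.03972/0.25529 = 0.15558

0.156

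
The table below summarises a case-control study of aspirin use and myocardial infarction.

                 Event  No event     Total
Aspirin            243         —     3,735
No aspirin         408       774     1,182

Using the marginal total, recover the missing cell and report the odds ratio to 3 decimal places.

0.132

The missing cell is in the exposed row: 3735 − 243 = 3492.
So a = 243, b = 3492, c = 408, d = 774.
OR = (a·d)/(b·c) = (243 × 774) / (3492 × 408) = 188082 / 1424736 = 0.13201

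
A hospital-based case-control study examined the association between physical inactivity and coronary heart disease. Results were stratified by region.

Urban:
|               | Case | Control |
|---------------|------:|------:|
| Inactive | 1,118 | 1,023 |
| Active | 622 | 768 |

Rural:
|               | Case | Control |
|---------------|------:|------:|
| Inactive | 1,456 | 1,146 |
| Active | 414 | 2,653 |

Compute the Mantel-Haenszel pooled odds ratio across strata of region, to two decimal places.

OR_MH = Σ(aᵢdᵢ/nᵢ) / Σ(bᵢcᵢ/nᵢ), where nᵢ is the stratum total.
Stratum 1 (Urban): n = 3531; a·d/n = 1118·768/3531 = 243.1674; b·c/n = 1023·622/3531 = 180.2056
Stratum 2 (Rural): n = 5669; a·d/n = 1456·2653/5669 = 681.3844; b·c/n = 1146·414/5669 = 83.6910
OR_MH = (243.1674 + 681.3844) / (180.2056 + 83.6910) = 924.5517 / 263.8966 = 3.50346

3.50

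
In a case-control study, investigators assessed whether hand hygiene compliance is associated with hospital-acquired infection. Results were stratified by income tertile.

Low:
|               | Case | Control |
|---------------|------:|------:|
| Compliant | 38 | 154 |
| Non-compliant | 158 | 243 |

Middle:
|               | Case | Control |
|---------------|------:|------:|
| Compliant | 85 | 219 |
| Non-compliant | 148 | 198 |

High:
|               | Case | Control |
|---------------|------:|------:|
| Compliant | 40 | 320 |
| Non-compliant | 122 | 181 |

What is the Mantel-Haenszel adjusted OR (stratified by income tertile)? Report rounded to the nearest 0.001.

OR_MH = Σ(aᵢdᵢ/nᵢ) / Σ(bᵢcᵢ/nᵢ), where nᵢ is the stratum total.
Stratum 1 (Low): n = 593; a·d/n = 38·243/593 = 15.5717; b·c/n = 154·158/593 = 41.0320
Stratum 2 (Middle): n = 650; a·d/n = 85·198/650 = 25.8923; b·c/n = 219·148/650 = 49.8646
Stratum 3 (High): n = 663; a·d/n = 40·181/663 = 10.9201; b·c/n = 320·122/663 = 58.8839
OR_MH = (15.5717 + 25.8923 + 10.9201) / (41.0320 + 49.8646 + 58.8839) = 52.3840 / 149.7805 = 0.34974

0.350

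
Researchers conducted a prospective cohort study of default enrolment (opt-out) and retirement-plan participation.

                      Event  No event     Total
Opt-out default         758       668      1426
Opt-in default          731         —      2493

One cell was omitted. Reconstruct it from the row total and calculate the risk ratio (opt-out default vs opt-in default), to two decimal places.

The missing cell is in the unexposed row: 2493 − 731 = 1762.
So a = 758, b = 668, c = 731, d = 1762.
RR = [a/(a+b)] / [c/(c+d)] = (758/1426) / (731/2493) = 0.53156/0.29322 = 1.81282

1.81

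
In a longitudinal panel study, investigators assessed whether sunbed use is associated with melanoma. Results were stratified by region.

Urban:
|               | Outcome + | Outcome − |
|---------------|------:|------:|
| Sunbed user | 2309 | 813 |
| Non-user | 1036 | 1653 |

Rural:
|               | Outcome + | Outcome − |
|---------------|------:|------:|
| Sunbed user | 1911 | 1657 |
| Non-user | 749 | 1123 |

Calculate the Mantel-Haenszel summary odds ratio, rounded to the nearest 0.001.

OR_MH = Σ(aᵢdᵢ/nᵢ) / Σ(bᵢcᵢ/nᵢ), where nᵢ is the stratum total.
Stratum 1 (Urban): n = 5811; a·d/n = 2309·1653/5811 = 656.8193; b·c/n = 813·1036/5811 = 144.9437
Stratum 2 (Rural): n = 5440; a·d/n = 1911·1123/5440 = 394.4950; b·c/n = 1657·749/5440 = 228.1421
OR_MH = (656.8193 + 394.4950) / (144.9437 + 228.1421) = 1051.3143 / 373.0858 = 2.81789

2.818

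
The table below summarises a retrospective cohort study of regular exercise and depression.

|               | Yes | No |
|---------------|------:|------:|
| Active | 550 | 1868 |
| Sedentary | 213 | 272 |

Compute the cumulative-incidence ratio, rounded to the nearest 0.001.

Cells: a = 550, b = 1868, c = 213, d = 272.
Risk in exposed = 550/2418 = 0.22746; risk in unexposed = 213/485 = 0.43918.
RR = 0.22746 / 0.43918 = 0.51793
The risk is 48% lower among the exposed than among the unexposed.

0.518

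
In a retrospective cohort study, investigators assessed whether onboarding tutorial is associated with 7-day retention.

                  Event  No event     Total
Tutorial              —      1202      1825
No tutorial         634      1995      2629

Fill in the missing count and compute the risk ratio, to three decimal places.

The missing cell is in the exposed row: 1825 − 1202 = 623.
So a = 623, b = 1202, c = 634, d = 1995.
RR = [a/(a+b)] / [c/(c+d)] = (623/1825) / (634/2629) = 0.34137/0.24116 = 1.41555

1.416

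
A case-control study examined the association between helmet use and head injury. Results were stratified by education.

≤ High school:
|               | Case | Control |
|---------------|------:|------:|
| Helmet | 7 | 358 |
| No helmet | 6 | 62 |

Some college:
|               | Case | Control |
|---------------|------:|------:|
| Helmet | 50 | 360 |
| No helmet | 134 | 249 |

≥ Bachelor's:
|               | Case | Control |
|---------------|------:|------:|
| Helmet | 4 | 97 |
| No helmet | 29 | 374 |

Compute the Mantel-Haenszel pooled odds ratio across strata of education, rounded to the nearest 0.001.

0.276

OR_MH = Σ(aᵢdᵢ/nᵢ) / Σ(bᵢcᵢ/nᵢ), where nᵢ is the stratum total.
Stratum 1 (≤ High school): n = 433; a·d/n = 7·62/433 = 1.0023; b·c/n = 358·6/433 = 4.9607
Stratum 2 (Some college): n = 793; a·d/n = 50·249/793 = 15.6999; b·c/n = 360·134/793 = 60.8323
Stratum 3 (≥ Bachelor's): n = 504; a·d/n = 4·374/504 = 2.9683; b·c/n = 97·29/504 = 5.5813
OR_MH = (1.0023 + 15.6999 + 2.9683) / (4.9607 + 60.8323 + 5.5813) = 19.6704 / 71.3744 = 0.27560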